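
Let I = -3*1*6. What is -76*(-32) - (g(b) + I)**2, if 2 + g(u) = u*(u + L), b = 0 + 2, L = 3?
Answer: 2332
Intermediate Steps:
b = 2
g(u) = -2 + u*(3 + u) (g(u) = -2 + u*(u + 3) = -2 + u*(3 + u))
I = -18 (I = -3*6 = -18)
-76*(-32) - (g(b) + I)**2 = -76*(-32) - ((-2 + 2**2 + 3*2) - 18)**2 = 2432 - ((-2 + 4 + 6) - 18)**2 = 2432 - (8 - 18)**2 = 2432 - 1*(-10)**2 = 2432 - 1*100 = 2432 - 100 = 2332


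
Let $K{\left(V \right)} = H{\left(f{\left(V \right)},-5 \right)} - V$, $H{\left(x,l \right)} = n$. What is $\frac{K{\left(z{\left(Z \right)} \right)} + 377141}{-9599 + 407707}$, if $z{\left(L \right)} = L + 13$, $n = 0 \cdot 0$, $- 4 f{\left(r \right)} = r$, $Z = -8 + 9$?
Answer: $\frac{377127}{398108} \approx 0.9473$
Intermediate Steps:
$Z = 1$
$f{\left(r \right)} = - \frac{r}{4}$
$n = 0$
$H{\left(x,l \right)} = 0$
$z{\left(L \right)} = 13 + L$
$K{\left(V \right)} = - V$ ($K{\left(V \right)} = 0 - V = - V$)
$\frac{K{\left(z{\left(Z \right)} \right)} + 377141}{-9599 + 407707} = \frac{- (13 + 1) + 377141}{-9599 + 407707} = \frac{\left(-1\right) 14 + 377141}{398108} = \left(-14 + 377141\right) \frac{1}{398108} = 377127 \cdot \frac{1}{398108} = \frac{377127}{398108}$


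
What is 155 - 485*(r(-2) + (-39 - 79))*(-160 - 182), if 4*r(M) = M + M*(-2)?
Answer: -19489570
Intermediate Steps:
r(M) = -M/4 (r(M) = (M + M*(-2))/4 = (M - 2*M)/4 = (-M)/4 = -M/4)
155 - 485*(r(-2) + (-39 - 79))*(-160 - 182) = 155 - 485*(-1/4*(-2) + (-39 - 79))*(-160 - 182) = 155 - 485*(1/2 - 118)*(-342) = 155 - (-113975)*(-342)/2 = 155 - 485*40185 = 155 - 19489725 = -19489570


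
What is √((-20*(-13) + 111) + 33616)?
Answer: √33987 ≈ 184.36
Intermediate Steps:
√((-20*(-13) + 111) + 33616) = √((260 + 111) + 33616) = √(371 + 33616) = √33987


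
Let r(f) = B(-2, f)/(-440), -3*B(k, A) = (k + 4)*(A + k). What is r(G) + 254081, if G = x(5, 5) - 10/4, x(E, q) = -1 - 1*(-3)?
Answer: 67077383/264 ≈ 2.5408e+5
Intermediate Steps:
x(E, q) = 2 (x(E, q) = -1 + 3 = 2)
B(k, A) = -(4 + k)*(A + k)/3 (B(k, A) = -(k + 4)*(A + k)/3 = -(4 + k)*(A + k)/3)
G = -1/2 (G = 2 - 10/4 = 2 - 10*1/4 = 2 - 5/2 = -1/2 ≈ -0.50000)
r(f) = -1/330 + f/660 (r(f) = (-4*f/3 - 4/3*(-2) - 1/3*(-2)**2 - 1/3*f*(-2))/(-440) = (-4*f/3 + 8/3 - 1/3*4 + 2*f/3)*(-1/440) = (-4*f/3 + 8/3 - 4/3 + 2*f/3)*(-1/440) = (4/3 - 2*f/3)*(-1/440) = -1/330 + f/660)
r(G) + 254081 = (-1/330 + (1/660)*(-1/2)) + 254081 = (-1/330 - 1/1320) + 254081 = -1/264 + 254081 = 67077383/264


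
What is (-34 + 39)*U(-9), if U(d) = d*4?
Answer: -180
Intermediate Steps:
U(d) = 4*d
(-34 + 39)*U(-9) = (-34 + 39)*(4*(-9)) = 5*(-36) = -180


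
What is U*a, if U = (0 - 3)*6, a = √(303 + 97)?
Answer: -360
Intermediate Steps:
a = 20 (a = √400 = 20)
U = -18 (U = -3*6 = -18)
U*a = -18*20 = -360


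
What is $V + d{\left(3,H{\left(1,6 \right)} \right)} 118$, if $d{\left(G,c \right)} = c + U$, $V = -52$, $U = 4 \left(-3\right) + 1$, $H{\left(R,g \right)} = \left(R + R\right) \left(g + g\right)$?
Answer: $1482$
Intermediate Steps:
$H{\left(R,g \right)} = 4 R g$ ($H{\left(R,g \right)} = 2 R 2 g = 4 R g$)
$U = -11$ ($U = -12 + 1 = -11$)
$d{\left(G,c \right)} = -11 + c$ ($d{\left(G,c \right)} = c - 11 = -11 + c$)
$V + d{\left(3,H{\left(1,6 \right)} \right)} 118 = -52 + \left(-11 + 4 \cdot 1 \cdot 6\right) 118 = -52 + \left(-11 + 24\right) 118 = -52 + 13 \cdot 118 = -52 + 1534 = 1482$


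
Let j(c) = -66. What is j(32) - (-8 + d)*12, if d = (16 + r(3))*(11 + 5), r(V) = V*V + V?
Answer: -5346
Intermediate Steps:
r(V) = V + V**2 (r(V) = V**2 + V = V + V**2)
d = 448 (d = (16 + 3*(1 + 3))*(11 + 5) = (16 + 3*4)*16 = (16 + 12)*16 = 28*16 = 448)
j(32) - (-8 + d)*12 = -66 - (-8 + 448)*12 = -66 - 440*12 = -66 - 1*5280 = -66 - 5280 = -5346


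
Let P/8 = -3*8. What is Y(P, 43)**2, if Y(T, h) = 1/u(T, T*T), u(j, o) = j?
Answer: 1/36864 ≈ 2.7127e-5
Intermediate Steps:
P = -192 (P = 8*(-3*8) = 8*(-24) = -192)
Y(T, h) = 1/T
Y(P, 43)**2 = (1/(-192))**2 = (-1/192)**2 = 1/36864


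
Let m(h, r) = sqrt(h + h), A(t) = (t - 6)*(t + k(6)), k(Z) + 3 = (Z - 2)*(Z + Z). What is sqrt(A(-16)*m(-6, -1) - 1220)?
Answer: 2*sqrt(-305 - 319*I*sqrt(3)) ≈ 25.539 - 43.269*I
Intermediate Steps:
k(Z) = -3 + 2*Z*(-2 + Z) (k(Z) = -3 + (Z - 2)*(Z + Z) = -3 + (-2 + Z)*(2*Z) = -3 + 2*Z*(-2 + Z))
A(t) = (-6 + t)*(45 + t) (A(t) = (t - 6)*(t + (-3 - 4*6 + 2*6**2)) = (-6 + t)*(t + (-3 - 24 + 2*36)) = (-6 + t)*(t + (-3 - 24 + 72)) = (-6 + t)*(t + 45) = (-6 + t)*(45 + t))
m(h, r) = sqrt(2)*sqrt(h) (m(h, r) = sqrt(2*h) = sqrt(2)*sqrt(h))
sqrt(A(-16)*m(-6, -1) - 1220) = sqrt((-270 + (-16)**2 + 39*(-16))*(sqrt(2)*sqrt(-6)) - 1220) = sqrt((-270 + 256 - 624)*(sqrt(2)*(I*sqrt(6))) - 1220) = sqrt(-1276*I*sqrt(3) - 1220) = sqrt(-1220 - 1276*I*sqrt(3))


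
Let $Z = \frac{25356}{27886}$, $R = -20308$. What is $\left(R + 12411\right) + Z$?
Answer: $- \frac{110095193}{13943} \approx -7896.1$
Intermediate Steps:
$Z = \frac{12678}{13943}$ ($Z = 25356 \cdot \frac{1}{27886} = \frac{12678}{13943} \approx 0.90927$)
$\left(R + 12411\right) + Z = \left(-20308 + 12411\right) + \frac{12678}{13943} = -7897 + \frac{12678}{13943} = - \frac{110095193}{13943}$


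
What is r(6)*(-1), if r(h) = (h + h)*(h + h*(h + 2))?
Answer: -648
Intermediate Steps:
r(h) = 2*h*(h + h*(2 + h)) (r(h) = (2*h)*(h + h*(2 + h)) = 2*h*(h + h*(2 + h)))
r(6)*(-1) = (2*6**2*(3 + 6))*(-1) = (2*36*9)*(-1) = 648*(-1) = -648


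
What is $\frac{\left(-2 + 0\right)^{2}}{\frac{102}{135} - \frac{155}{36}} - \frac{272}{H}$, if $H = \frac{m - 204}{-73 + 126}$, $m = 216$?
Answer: $- \frac{256124}{213} \approx -1202.5$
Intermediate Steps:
$H = \frac{12}{53}$ ($H = \frac{216 - 204}{-73 + 126} = \frac{12}{53} \approx 0.22642$)
$\frac{\left(-2 + 0\right)^{2}}{\frac{102}{135} - \frac{155}{36}} - \frac{272}{H} = \frac{\left(-2 + 0\right)^{2}}{\frac{102}{135} - \frac{155}{36}} - \frac{272}{\frac{12}{53}} = \frac{\left(-2\right)^{2}}{102 \cdot \frac{1}{135} - \frac{155}{36}} - \frac{3604}{3} = \frac{4}{\frac{34}{45} - \frac{155}{36}} - \frac{3604}{3} = \frac{4}{- \frac{71}{20}} - \frac{3604}{3} = 4 \left(- \frac{20}{71}\right) - \frac{3604}{3} = - \frac{80}{71} - \frac{3604}{3} = - \frac{256124}{213}$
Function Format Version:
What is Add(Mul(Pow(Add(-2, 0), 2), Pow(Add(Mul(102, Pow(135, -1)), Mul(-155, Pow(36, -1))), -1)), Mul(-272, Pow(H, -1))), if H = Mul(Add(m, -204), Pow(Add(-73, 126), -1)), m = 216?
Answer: Rational(-256124, 213) ≈ -1202.5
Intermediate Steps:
H = Rational(12, 53) (H = Mul(Add(216, -204), Pow(Add(-73, 126), -1)) = Mul(12, Pow(53, -1)) = Mul(12, Rational(1, 53)) = Rational(12, 53) ≈ 0.22642)
Add(Mul(Pow(Add(-2, 0), 2), Pow(Add(Mul(102, Pow(135, -1)), Mul(-155, Pow(36, -1))), -1)), Mul(-272, Pow(H, -1))) = Add(Mul(Pow(Add(-2, 0), 2), Pow(Add(Mul(102, Pow(135, -1)), Mul(-155, Pow(36, -1))), -1)), Mul(-272, Pow(Rational(12, 53), -1))) = Add(Mul(Pow(-2, 2), Pow(Add(Mul(102, Rational(1, 135)), Mul(-155, Rational(1, 36))), -1)), Mul(-272, Rational(53, 12))) = Add(Mul(4, Pow(Add(Rational(34, 45), Rational(-155, 36)), -1)), Rational(-3604, 3)) = Add(Mul(4, Pow(Rational(-71, 20), -1)), Rational(-3604, 3)) = Add(Mul(4, Rational(-20, 71)), Rational(-3604, 3)) = Add(Rational(-80, 71), Rational(-3604, 3)) = Rational(-256124, 213)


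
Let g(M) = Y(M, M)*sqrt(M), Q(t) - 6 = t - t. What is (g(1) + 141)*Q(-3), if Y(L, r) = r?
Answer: 852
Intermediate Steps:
Q(t) = 6 (Q(t) = 6 + (t - t) = 6 + 0 = 6)
g(M) = M**(3/2) (g(M) = M*sqrt(M) = M**(3/2))
(g(1) + 141)*Q(-3) = (1**(3/2) + 141)*6 = (1 + 141)*6 = 142*6 = 852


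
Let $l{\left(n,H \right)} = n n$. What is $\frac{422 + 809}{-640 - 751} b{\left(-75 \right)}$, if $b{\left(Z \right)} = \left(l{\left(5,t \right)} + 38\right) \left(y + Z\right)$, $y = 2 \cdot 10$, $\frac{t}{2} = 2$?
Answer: $\frac{4265415}{1391} \approx 3066.4$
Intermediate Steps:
$t = 4$ ($t = 2 \cdot 2 = 4$)
$l{\left(n,H \right)} = n^{2}$
$y = 20$
$b{\left(Z \right)} = 1260 + 63 Z$ ($b{\left(Z \right)} = \left(5^{2} + 38\right) \left(20 + Z\right) = \left(25 + 38\right) \left(20 + Z\right) = 63 \left(20 + Z\right) = 1260 + 63 Z$)
$\frac{422 + 809}{-640 - 751} b{\left(-75 \right)} = \frac{422 + 809}{-640 - 751} \left(1260 + 63 \left(-75\right)\right) = \frac{1231}{-1391} \left(1260 - 4725\right) = 1231 \left(- \frac{1}{1391}\right) \left(-3465\right) = \left(- \frac{1231}{1391}\right) \left(-3465\right) = \frac{4265415}{1391}$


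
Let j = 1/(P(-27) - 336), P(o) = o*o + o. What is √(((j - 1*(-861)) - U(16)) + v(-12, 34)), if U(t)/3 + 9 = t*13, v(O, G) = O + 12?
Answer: 5*√1414590/366 ≈ 16.248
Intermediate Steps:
P(o) = o + o² (P(o) = o² + o = o + o²)
v(O, G) = 12 + O
j = 1/366 (j = 1/(-27*(1 - 27) - 336) = 1/(-27*(-26) - 336) = 1/(702 - 336) = 1/366 ≈ 0.0027322)
U(t) = -27 + 39*t (U(t) = -27 + 3*(t*13) = -27 + 3*(13*t) = -27 + 39*t)
√(((j - 1*(-861)) - U(16)) + v(-12, 34)) = √(((1/366 - 1*(-861)) - (-27 + 39*16)) + (12 - 12)) = √(((1/366 + 861) - (-27 + 624)) + 0) = √((315127/366 - 1*597) + 0) = √((315127/366 - 597) + 0) = √(96625/366 + 0) = √(96625/366) = 5*√1414590/366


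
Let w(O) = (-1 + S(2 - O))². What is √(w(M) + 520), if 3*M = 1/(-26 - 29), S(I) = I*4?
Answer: √15500281/165 ≈ 23.861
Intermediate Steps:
S(I) = 4*I
M = -1/165 (M = 1/(3*(-26 - 29)) = (⅓)/(-55) = (⅓)*(-1/55) = -1/165 ≈ -0.0060606)
w(O) = (7 - 4*O)² (w(O) = (-1 + 4*(2 - O))² = (-1 + (8 - 4*O))² = (7 - 4*O)²)
√(w(M) + 520) = √((-7 + 4*(-1/165))² + 520) = √((-7 - 4/165)² + 520) = √((-1159/165)² + 520) = √(1343281/27225 + 520) = √(15500281/27225) = √15500281/165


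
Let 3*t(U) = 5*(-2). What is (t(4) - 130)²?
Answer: 160000/9 ≈ 17778.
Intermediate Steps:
t(U) = -10/3 (t(U) = (5*(-2))/3 = (⅓)*(-10) = -10/3)
(t(4) - 130)² = (-10/3 - 130)² = (-400/3)² = 160000/9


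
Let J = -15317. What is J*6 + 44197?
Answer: -47705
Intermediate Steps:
J*6 + 44197 = -15317*6 + 44197 = -91902 + 44197 = -47705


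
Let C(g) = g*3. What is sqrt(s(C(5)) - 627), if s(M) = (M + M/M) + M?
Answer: 2*I*sqrt(149) ≈ 24.413*I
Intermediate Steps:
C(g) = 3*g
s(M) = 1 + 2*M (s(M) = (M + 1) + M = (1 + M) + M = 1 + 2*M)
sqrt(s(C(5)) - 627) = sqrt((1 + 2*(3*5)) - 627) = sqrt((1 + 2*15) - 627) = sqrt((1 + 30) - 627) = sqrt(31 - 627) = sqrt(-596) = 2*I*sqrt(149)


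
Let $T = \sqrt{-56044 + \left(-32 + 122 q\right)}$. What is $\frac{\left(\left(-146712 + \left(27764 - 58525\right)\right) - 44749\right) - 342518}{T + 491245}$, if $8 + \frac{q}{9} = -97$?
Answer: $- \frac{277425701300}{241321821391} + \frac{95441060 i \sqrt{6}}{241321821391} \approx -1.1496 + 0.00096876 i$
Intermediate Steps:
$q = -945$ ($q = -72 + 9 \left(-97\right) = -72 - 873 = -945$)
$T = 169 i \sqrt{6}$ ($T = \sqrt{-56044 + \left(-32 + 122 \left(-945\right)\right)} = \sqrt{-56044 - 115322} = \sqrt{-171366} = 169 i \sqrt{6} \approx 413.96 i$)
$\frac{\left(\left(-146712 + \left(27764 - 58525\right)\right) - 44749\right) - 342518}{T + 491245} = \frac{\left(\left(-146712 + \left(27764 - 58525\right)\right) - 44749\right) - 342518}{169 i \sqrt{6} + 491245} = \frac{\left(\left(-146712 + \left(27764 - 58525\right)\right) - 44749\right) - 342518}{491245 + 169 i \sqrt{6}} = \frac{\left(\left(-146712 - 30761\right) - 44749\right) - 342518}{491245 + 169 i \sqrt{6}} = \frac{\left(-177473 - 44749\right) - 342518}{491245 + 169 i \sqrt{6}} = \frac{-222222 - 342518}{491245 + 169 i \sqrt{6}} = - \frac{564740}{491245 + 169 i \sqrt{6}}$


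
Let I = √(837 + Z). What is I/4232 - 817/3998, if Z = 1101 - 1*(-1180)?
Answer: -817/3998 + √3118/4232 ≈ -0.19116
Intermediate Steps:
Z = 2281 (Z = 1101 + 1180 = 2281)
I = √3118 (I = √(837 + 2281) = √3118 ≈ 55.839)
I/4232 - 817/3998 = √3118/4232 - 817/3998 = -817/3998 + √3118/4232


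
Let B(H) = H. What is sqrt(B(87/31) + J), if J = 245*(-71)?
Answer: I*sqrt(16713898)/31 ≈ 131.88*I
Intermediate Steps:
J = -17395
sqrt(B(87/31) + J) = sqrt(87/31 - 17395) = sqrt(-539158/31) = I*sqrt(16713898)/31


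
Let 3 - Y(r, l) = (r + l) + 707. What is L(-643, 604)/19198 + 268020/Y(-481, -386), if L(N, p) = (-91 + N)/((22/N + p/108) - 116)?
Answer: 4932882825152841/2999998997149 ≈ 1644.3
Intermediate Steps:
L(N, p) = (-91 + N)/(-116 + 22/N + p/108) (L(N, p) = (-91 + N)/((22/N + p*(1/108)) - 116) = (-91 + N)/((22/N + p/108) - 116) = (-91 + N)/(-116 + 22/N + p/108))
Y(r, l) = -704 - l - r (Y(r, l) = 3 - ((r + l) + 707) = 3 - ((l + r) + 707) = 3 - (707 + l + r) = 3 + (-707 - l - r) = -704 - l - r)
L(-643, 604)/19198 + 268020/Y(-481, -386) = (108*(-643)*(-91 - 643)/(2376 - 12528*(-643) - 643*604))/19198 + 268020/(-704 - 1*(-386) - 1*(-481)) = (108*(-643)*(-734)/(2376 + 8055504 - 388372))*(1/19198) + 268020/(-704 + 386 + 481) = (108*(-643)*(-734)/7669508)*(1/19198) + 268020/163 = (108*(-643)*(1/7669508)*(-734))*(1/19198) + 268020*(1/163) = (12742974/1917377)*(1/19198) + 268020/163 = 6371487/18404901823 + 268020/163 = 4932882825152841/2999998997149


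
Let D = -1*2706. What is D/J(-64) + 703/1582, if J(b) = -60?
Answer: 180128/3955 ≈ 45.544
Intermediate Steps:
D = -2706
D/J(-64) + 703/1582 = -2706/(-60) + 703/1582 = -2706*(-1/60) + 703*(1/1582) = 451/10 + 703/1582 = 180128/3955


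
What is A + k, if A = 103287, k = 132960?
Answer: 236247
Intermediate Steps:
A + k = 103287 + 132960 = 236247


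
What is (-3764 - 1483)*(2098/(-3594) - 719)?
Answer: 2261617908/599 ≈ 3.7757e+6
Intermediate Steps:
(-3764 - 1483)*(2098/(-3594) - 719) = -5247*(2098*(-1/3594) - 719) = -5247*(-1049/1797 - 719) = -5247*(-1293092/1797) = 2261617908/599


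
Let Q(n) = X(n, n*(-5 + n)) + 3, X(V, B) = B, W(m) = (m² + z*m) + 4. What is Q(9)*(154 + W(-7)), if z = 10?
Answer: 5343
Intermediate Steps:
W(m) = 4 + m² + 10*m (W(m) = (m² + 10*m) + 4 = 4 + m² + 10*m)
Q(n) = 3 + n*(-5 + n) (Q(n) = n*(-5 + n) + 3 = 3 + n*(-5 + n))
Q(9)*(154 + W(-7)) = (3 + 9*(-5 + 9))*(154 + (4 + (-7)² + 10*(-7))) = (3 + 9*4)*(154 + (4 + 49 - 70)) = (3 + 36)*(154 - 17) = 39*137 = 5343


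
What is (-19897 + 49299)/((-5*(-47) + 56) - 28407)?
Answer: -14701/14058 ≈ -1.0457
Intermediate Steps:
(-19897 + 49299)/((-5*(-47) + 56) - 28407) = 29402/((235 + 56) - 28407) = 29402/(291 - 28407) = 29402/(-28116) = 29402*(-1/28116) = -14701/14058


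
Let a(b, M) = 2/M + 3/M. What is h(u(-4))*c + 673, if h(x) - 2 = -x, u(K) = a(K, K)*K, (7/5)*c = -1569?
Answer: 28246/7 ≈ 4035.1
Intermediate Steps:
c = -7845/7 (c = (5/7)*(-1569) = -7845/7 ≈ -1120.7)
a(b, M) = 5/M
u(K) = 5 (u(K) = (5/K)*K = 5)
h(x) = 2 - x
h(u(-4))*c + 673 = (2 - 1*5)*(-7845/7) + 673 = (2 - 5)*(-7845/7) + 673 = -3*(-7845/7) + 673 = 23535/7 + 673 = 28246/7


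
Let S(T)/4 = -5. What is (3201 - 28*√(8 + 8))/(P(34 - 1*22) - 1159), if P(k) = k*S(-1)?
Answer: -3089/1399 ≈ -2.2080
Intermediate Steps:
S(T) = -20 (S(T) = 4*(-5) = -20)
P(k) = -20*k (P(k) = k*(-20) = -20*k)
(3201 - 28*√(8 + 8))/(P(34 - 1*22) - 1159) = (3201 - 28*√(8 + 8))/(-20*(34 - 1*22) - 1159) = (3201 - 28*√16)/(-20*(34 - 22) - 1159) = (3201 - 28*4)/(-20*12 - 1159) = (3201 - 112)/(-240 - 1159) = 3089/(-1399) = 3089*(-1/1399) = -3089/1399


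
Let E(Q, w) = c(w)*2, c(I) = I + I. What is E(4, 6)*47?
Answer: 1128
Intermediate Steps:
c(I) = 2*I
E(Q, w) = 4*w (E(Q, w) = (2*w)*2 = 4*w)
E(4, 6)*47 = (4*6)*47 = 24*47 = 1128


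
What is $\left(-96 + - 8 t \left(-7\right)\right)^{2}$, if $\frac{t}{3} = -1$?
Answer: $69696$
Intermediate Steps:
$t = -3$ ($t = 3 \left(-1\right) = -3$)
$\left(-96 + - 8 t \left(-7\right)\right)^{2} = \left(-96 + \left(-8\right) \left(-3\right) \left(-7\right)\right)^{2} = \left(-96 + 24 \left(-7\right)\right)^{2} = \left(-96 - 168\right)^{2} = \left(-264\right)^{2} = 69696$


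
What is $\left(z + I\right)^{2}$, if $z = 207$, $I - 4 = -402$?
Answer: $36481$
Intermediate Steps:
$I = -398$ ($I = 4 - 402 = -398$)
$\left(z + I\right)^{2} = \left(207 - 398\right)^{2} = \left(-191\right)^{2} = 36481$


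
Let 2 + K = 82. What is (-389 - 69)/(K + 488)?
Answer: -229/284 ≈ -0.80634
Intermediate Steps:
K = 80 (K = -2 + 82 = 80)
(-389 - 69)/(K + 488) = (-389 - 69)/(80 + 488) = -458/568 = -458*1/568 = -229/284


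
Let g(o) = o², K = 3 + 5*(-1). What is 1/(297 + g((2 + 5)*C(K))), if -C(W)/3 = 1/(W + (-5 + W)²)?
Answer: 2209/656514 ≈ 0.0033647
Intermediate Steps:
K = -2 (K = 3 - 5 = -2)
C(W) = -3/(W + (-5 + W)²)
1/(297 + g((2 + 5)*C(K))) = 1/(297 + ((2 + 5)*(-3/(-2 + (-5 - 2)²)))²) = 1/(297 + (7*(-3/(-2 + (-7)²)))²) = 1/(297 + (7*(-3/(-2 + 49)))²) = 1/(297 + (7*(-3/47))²) = 1/(297 + (-21/47)²) = 1/(297 + 441/2209) = 1/(656514/2209) = 2209/656514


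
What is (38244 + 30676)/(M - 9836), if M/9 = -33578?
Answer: -34460/156019 ≈ -0.22087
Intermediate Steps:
M = -302202 (M = 9*(-33578) = -302202)
(38244 + 30676)/(M - 9836) = (38244 + 30676)/(-302202 - 9836) = 68920/(-312038) = 68920*(-1/312038) = -34460/156019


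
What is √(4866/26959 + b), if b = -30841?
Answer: I*√22414727687227/26959 ≈ 175.62*I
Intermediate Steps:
√(4866/26959 + b) = √(4866/26959 - 30841) = √(-831437653/26959) = I*√22414727687227/26959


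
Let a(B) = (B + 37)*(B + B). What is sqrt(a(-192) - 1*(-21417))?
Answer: 69*sqrt(17) ≈ 284.49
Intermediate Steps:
a(B) = 2*B*(37 + B) (a(B) = (37 + B)*(2*B) = 2*B*(37 + B))
sqrt(a(-192) - 1*(-21417)) = sqrt(2*(-192)*(37 - 192) - 1*(-21417)) = sqrt(2*(-192)*(-155) + 21417) = sqrt(59520 + 21417) = sqrt(80937) = 69*sqrt(17)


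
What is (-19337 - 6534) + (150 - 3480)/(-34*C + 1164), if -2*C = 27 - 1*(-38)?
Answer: -58704629/2269 ≈ -25872.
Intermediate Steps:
C = -65/2 (C = -(27 - 1*(-38))/2 = -(27 + 38)/2 = -½*65 = -65/2 ≈ -32.500)
(-19337 - 6534) + (150 - 3480)/(-34*C + 1164) = (-19337 - 6534) + (150 - 3480)/(-34*(-65/2) + 1164) = -25871 - 3330/(1105 + 1164) = -25871 - 3330/2269 = -58704629/2269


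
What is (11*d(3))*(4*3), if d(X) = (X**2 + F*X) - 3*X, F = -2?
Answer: -792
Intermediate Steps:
d(X) = X**2 - 5*X (d(X) = (X**2 - 2*X) - 3*X = X**2 - 5*X)
(11*d(3))*(4*3) = (11*(3*(-5 + 3)))*(4*3) = (11*(3*(-2)))*12 = (11*(-6))*12 = -66*12 = -792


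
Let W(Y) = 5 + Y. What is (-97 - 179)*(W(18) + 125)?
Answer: -40848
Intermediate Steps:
(-97 - 179)*(W(18) + 125) = (-97 - 179)*((5 + 18) + 125) = -276*(23 + 125) = -276*148 = -40848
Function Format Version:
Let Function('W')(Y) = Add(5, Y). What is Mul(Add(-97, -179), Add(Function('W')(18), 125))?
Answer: -40848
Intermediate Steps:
Mul(Add(-97, -179), Add(Function('W')(18), 125)) = Mul(Add(-97, -179), Add(Add(5, 18), 125)) = Mul(-276, Add(23, 125)) = Mul(-276, 148) = -40848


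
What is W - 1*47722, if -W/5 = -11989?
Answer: 12223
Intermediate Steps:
W = 59945 (W = -5*(-11989) = 59945)
W - 1*47722 = 59945 - 1*47722 = 59945 - 47722 = 12223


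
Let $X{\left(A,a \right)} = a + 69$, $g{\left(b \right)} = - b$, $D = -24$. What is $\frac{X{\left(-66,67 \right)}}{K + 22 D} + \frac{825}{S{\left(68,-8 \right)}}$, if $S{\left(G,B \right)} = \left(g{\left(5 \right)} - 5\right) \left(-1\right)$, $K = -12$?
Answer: $\frac{22207}{270} \approx 82.248$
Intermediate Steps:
$X{\left(A,a \right)} = 69 + a$
$S{\left(G,B \right)} = 10$ ($S{\left(G,B \right)} = \left(\left(-1\right) 5 - 5\right) \left(-1\right) = \left(-5 - 5\right) \left(-1\right) = \left(-10\right) \left(-1\right) = 10$)
$\frac{X{\left(-66,67 \right)}}{K + 22 D} + \frac{825}{S{\left(68,-8 \right)}} = \frac{69 + 67}{-12 + 22 \left(-24\right)} + \frac{825}{10} = \frac{136}{-12 - 528} + 825 \cdot \frac{1}{10} = \frac{136}{-540} + \frac{165}{2} = 136 \left(- \frac{1}{540}\right) + \frac{165}{2} = - \frac{34}{135} + \frac{165}{2} = \frac{22207}{270}$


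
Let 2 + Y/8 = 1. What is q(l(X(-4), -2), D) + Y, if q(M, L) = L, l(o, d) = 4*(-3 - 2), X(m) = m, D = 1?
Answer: -7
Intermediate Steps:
l(o, d) = -20 (l(o, d) = 4*(-5) = -20)
Y = -8 (Y = -16 + 8*1 = -16 + 8 = -8)
q(l(X(-4), -2), D) + Y = 1 - 8 = -7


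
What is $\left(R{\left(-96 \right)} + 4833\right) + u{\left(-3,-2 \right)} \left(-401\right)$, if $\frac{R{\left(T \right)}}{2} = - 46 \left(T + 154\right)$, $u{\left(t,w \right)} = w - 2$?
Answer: $1101$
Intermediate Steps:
$u{\left(t,w \right)} = -2 + w$
$R{\left(T \right)} = -14168 - 92 T$ ($R{\left(T \right)} = 2 \left(- 46 \left(T + 154\right)\right) = 2 \left(- 46 \left(154 + T\right)\right) = 2 \left(-7084 - 46 T\right) = -14168 - 92 T$)
$\left(R{\left(-96 \right)} + 4833\right) + u{\left(-3,-2 \right)} \left(-401\right) = \left(\left(-14168 - -8832\right) + 4833\right) + \left(-2 - 2\right) \left(-401\right) = \left(\left(-14168 + 8832\right) + 4833\right) - -1604 = \left(-5336 + 4833\right) + 1604 = -503 + 1604 = 1101$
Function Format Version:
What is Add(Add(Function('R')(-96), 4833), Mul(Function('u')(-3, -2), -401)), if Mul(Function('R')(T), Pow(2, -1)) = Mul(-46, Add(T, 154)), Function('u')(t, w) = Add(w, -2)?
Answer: 1101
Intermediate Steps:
Function('u')(t, w) = Add(-2, w)
Function('R')(T) = Add(-14168, Mul(-92, T)) (Function('R')(T) = Mul(2, Mul(-46, Add(T, 154))) = Mul(2, Mul(-46, Add(154, T))) = Mul(2, Add(-7084, Mul(-46, T))) = Add(-14168, Mul(-92, T)))
Add(Add(Function('R')(-96), 4833), Mul(Function('u')(-3, -2), -401)) = Add(Add(Add(-14168, Mul(-92, -96)), 4833), Mul(Add(-2, -2), -401)) = Add(Add(Add(-14168, 8832), 4833), Mul(-4, -401)) = Add(Add(-5336, 4833), 1604) = Add(-503, 1604) = 1101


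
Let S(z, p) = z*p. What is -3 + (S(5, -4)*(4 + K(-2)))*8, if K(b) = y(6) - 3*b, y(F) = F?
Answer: -2563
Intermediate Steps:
S(z, p) = p*z
K(b) = 6 - 3*b
-3 + (S(5, -4)*(4 + K(-2)))*8 = -3 + ((-4*5)*(4 + (6 - 3*(-2))))*8 = -3 - 20*(4 + (6 + 6))*8 = -3 - 20*(4 + 12)*8 = -3 - 20*16*8 = -3 - 320*8 = -3 - 2560 = -2563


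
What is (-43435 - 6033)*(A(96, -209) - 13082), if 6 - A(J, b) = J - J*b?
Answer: 1644118448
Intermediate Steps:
A(J, b) = 6 - J + J*b (A(J, b) = 6 - (J - J*b) = 6 + (-J + J*b) = 6 - J + J*b)
(-43435 - 6033)*(A(96, -209) - 13082) = (-43435 - 6033)*((6 - 1*96 + 96*(-209)) - 13082) = -49468*((6 - 96 - 20064) - 13082) = -49468*(-20154 - 13082) = -49468*(-33236) = 1644118448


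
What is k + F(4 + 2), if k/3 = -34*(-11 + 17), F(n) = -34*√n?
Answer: -612 - 34*√6 ≈ -695.28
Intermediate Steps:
k = -612 (k = 3*(-34*(-11 + 17)) = 3*(-34*6) = 3*(-204) = -612)
k + F(4 + 2) = -612 - 34*√(4 + 2) = -612 - 34*√6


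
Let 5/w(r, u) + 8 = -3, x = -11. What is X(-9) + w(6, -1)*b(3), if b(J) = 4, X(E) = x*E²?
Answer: -9821/11 ≈ -892.82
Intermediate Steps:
X(E) = -11*E²
w(r, u) = -5/11 (w(r, u) = 5/(-8 - 3) = 5/(-11) = 5*(-1/11) = -5/11)
X(-9) + w(6, -1)*b(3) = -11*(-9)² - 5/11*4 = -11*81 - 20/11 = -891 - 20/11 = -9821/11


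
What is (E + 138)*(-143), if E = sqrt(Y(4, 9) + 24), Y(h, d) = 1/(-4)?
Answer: -19734 - 143*sqrt(95)/2 ≈ -20431.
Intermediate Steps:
Y(h, d) = -1/4
E = sqrt(95)/2 (E = sqrt(-1/4 + 24) = sqrt(95/4) = sqrt(95)/2 ≈ 4.8734)
(E + 138)*(-143) = (sqrt(95)/2 + 138)*(-143) = (138 + sqrt(95)/2)*(-143) = -19734 - 143*sqrt(95)/2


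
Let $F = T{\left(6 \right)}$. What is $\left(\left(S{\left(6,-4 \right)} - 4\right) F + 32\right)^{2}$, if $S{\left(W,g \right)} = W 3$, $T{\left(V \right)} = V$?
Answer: $13456$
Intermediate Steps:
$F = 6$
$S{\left(W,g \right)} = 3 W$
$\left(\left(S{\left(6,-4 \right)} - 4\right) F + 32\right)^{2} = \left(\left(3 \cdot 6 - 4\right) 6 + 32\right)^{2} = \left(\left(18 - 4\right) 6 + 32\right)^{2} = \left(14 \cdot 6 + 32\right)^{2} = \left(84 + 32\right)^{2} = 116^{2} = 13456$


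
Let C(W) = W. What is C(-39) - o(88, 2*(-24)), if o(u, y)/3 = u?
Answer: -303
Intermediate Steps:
o(u, y) = 3*u
C(-39) - o(88, 2*(-24)) = -39 - 3*88 = -39 - 1*264 = -39 - 264 = -303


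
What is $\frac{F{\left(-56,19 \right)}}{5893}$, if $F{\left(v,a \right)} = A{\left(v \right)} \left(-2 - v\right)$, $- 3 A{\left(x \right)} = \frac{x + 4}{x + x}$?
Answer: $- \frac{117}{82502} \approx -0.0014181$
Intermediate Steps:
$A{\left(x \right)} = - \frac{4 + x}{6 x}$ ($A{\left(x \right)} = - \frac{\left(x + 4\right) \frac{1}{x + x}}{3} = - \frac{\left(4 + x\right) \frac{1}{2 x}}{3} = - \frac{\frac{1}{2} \frac{1}{x} \left(4 + x\right)}{3} = - \frac{4 + x}{6 x}$)
$F{\left(v,a \right)} = \frac{\left(-4 - v\right) \left(-2 - v\right)}{6 v}$ ($F{\left(v,a \right)} = \frac{-4 - v}{6 v} \left(-2 - v\right) = \frac{\left(-4 - v\right) \left(-2 - v\right)}{6 v}$)
$\frac{F{\left(-56,19 \right)}}{5893} = \frac{\frac{1}{6} \frac{1}{-56} \left(2 - 56\right) \left(4 - 56\right)}{5893} = \frac{1}{6} \left(- \frac{1}{56}\right) \left(-54\right) \left(-52\right) \frac{1}{5893} = \left(- \frac{117}{14}\right) \frac{1}{5893} = - \frac{117}{82502}$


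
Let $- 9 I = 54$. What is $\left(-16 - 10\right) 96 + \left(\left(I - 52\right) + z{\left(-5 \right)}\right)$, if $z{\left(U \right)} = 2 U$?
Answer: $-2564$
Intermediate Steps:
$I = -6$ ($I = \left(- \frac{1}{9}\right) 54 = -6$)
$\left(-16 - 10\right) 96 + \left(\left(I - 52\right) + z{\left(-5 \right)}\right) = \left(-16 - 10\right) 96 + \left(\left(-6 - 52\right) + 2 \left(-5\right)\right) = \left(-16 - 10\right) 96 - 68 = \left(-26\right) 96 - 68 = -2496 - 68 = -2564$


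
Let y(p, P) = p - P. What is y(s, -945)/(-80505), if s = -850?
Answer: -19/16101 ≈ -0.0011801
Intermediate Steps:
y(s, -945)/(-80505) = (-850 - 1*(-945))/(-80505) = (-850 + 945)*(-1/80505) = 95*(-1/80505) = -19/16101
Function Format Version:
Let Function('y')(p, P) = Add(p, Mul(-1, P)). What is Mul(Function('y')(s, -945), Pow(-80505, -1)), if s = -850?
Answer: Rational(-19, 16101) ≈ -0.0011801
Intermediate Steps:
Mul(Function('y')(s, -945), Pow(-80505, -1)) = Mul(Add(-850, Mul(-1, -945)), Pow(-80505, -1)) = Mul(Add(-850, 945), Rational(-1, 80505)) = Mul(95, Rational(-1, 80505)) = Rational(-19, 16101)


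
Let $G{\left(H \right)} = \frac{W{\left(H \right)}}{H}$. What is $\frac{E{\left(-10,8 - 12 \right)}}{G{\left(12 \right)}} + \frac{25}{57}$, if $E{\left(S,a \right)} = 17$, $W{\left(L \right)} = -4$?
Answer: $- \frac{2882}{57} \approx -50.561$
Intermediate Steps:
$G{\left(H \right)} = - \frac{4}{H}$
$\frac{E{\left(-10,8 - 12 \right)}}{G{\left(12 \right)}} + \frac{25}{57} = \frac{17}{\left(-4\right) \frac{1}{12}} + \frac{25}{57} = \frac{17}{\left(-4\right) \frac{1}{12}} + 25 \cdot \frac{1}{57} = \frac{17}{- \frac{1}{3}} + \frac{25}{57} = 17 \left(-3\right) + \frac{25}{57} = -51 + \frac{25}{57} = - \frac{2882}{57}$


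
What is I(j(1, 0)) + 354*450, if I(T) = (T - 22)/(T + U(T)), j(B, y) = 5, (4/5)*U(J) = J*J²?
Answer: 102748432/645 ≈ 1.5930e+5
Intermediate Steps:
U(J) = 5*J³/4 (U(J) = 5*(J*J²)/4 = 5*J³/4)
I(T) = (-22 + T)/(T + 5*T³/4) (I(T) = (T - 22)/(T + 5*T³/4) = (-22 + T)/(T + 5*T³/4))
I(j(1, 0)) + 354*450 = 4*(-22 + 5)/(5*(4 + 5*5²)) + 354*450 = 4*(⅕)*(-17)/(4 + 5*25) + 159300 = 4*(⅕)*(-17)/(4 + 125) + 159300 = 4*(⅕)*(-17)/129 + 159300 = 4*(⅕)*(1/129)*(-17) + 159300 = -68/645 + 159300 = 102748432/645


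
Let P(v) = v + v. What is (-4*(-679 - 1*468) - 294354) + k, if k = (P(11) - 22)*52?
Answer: -289766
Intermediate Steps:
P(v) = 2*v
k = 0 (k = (2*11 - 22)*52 = (22 - 22)*52 = 0*52 = 0)
(-4*(-679 - 1*468) - 294354) + k = (-4*(-679 - 1*468) - 294354) + 0 = (-4*(-679 - 468) - 294354) + 0 = (-4*(-1147) - 294354) + 0 = (4588 - 294354) + 0 = -289766 + 0 = -289766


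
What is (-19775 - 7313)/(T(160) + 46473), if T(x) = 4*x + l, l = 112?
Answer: -27088/47225 ≈ -0.57359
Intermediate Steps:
T(x) = 112 + 4*x (T(x) = 4*x + 112 = 112 + 4*x)
(-19775 - 7313)/(T(160) + 46473) = (-19775 - 7313)/((112 + 4*160) + 46473) = -27088/((112 + 640) + 46473) = -27088/(752 + 46473) = -27088/47225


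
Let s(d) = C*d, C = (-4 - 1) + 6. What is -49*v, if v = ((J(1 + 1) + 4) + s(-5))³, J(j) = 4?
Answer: -1323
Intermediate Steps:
C = 1 (C = -5 + 6 = 1)
s(d) = d (s(d) = 1*d = d)
v = 27 (v = ((4 + 4) - 5)³ = (8 - 5)³ = 3³ = 27)
-49*v = -49*27 = -1323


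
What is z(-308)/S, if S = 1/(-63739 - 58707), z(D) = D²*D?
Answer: 3577640941952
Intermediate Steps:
z(D) = D³
S = -1/122446 (S = 1/(-122446) = -1/122446 ≈ -8.1669e-6)
z(-308)/S = (-308)³/(-1/122446) = -29218112*(-122446) = 3577640941952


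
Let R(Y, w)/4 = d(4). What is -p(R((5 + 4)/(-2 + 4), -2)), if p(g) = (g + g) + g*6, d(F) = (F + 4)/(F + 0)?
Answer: -64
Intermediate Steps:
d(F) = (4 + F)/F
R(Y, w) = 8 (R(Y, w) = 4*((4 + 4)/4) = 4*((1/4)*8) = 4*2 = 8)
p(g) = 8*g (p(g) = 2*g + 6*g = 8*g)
-p(R((5 + 4)/(-2 + 4), -2)) = -8*8 = -1*64 = -64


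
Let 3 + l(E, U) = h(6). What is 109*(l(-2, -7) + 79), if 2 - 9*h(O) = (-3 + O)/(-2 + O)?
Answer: 298769/36 ≈ 8299.1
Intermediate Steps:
h(O) = 2/9 - (-3 + O)/(9*(-2 + O))
l(E, U) = -103/36 (l(E, U) = -3 + (-1 + 6)/(9*(-2 + 6)) = -3 + (⅑)*5/4 = -3 + (⅑)*(¼)*5 = -3 + 5/36 = -103/36)
109*(l(-2, -7) + 79) = 109*(-103/36 + 79) = 109*(2741/36) = 298769/36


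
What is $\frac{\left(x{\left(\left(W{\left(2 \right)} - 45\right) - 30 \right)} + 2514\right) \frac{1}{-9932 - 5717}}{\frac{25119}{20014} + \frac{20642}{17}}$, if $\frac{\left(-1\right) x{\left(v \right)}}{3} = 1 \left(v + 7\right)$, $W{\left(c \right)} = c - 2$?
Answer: $- \frac{924766884}{6471738016139} \approx -0.00014289$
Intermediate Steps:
$W{\left(c \right)} = -2 + c$
$x{\left(v \right)} = -21 - 3 v$ ($x{\left(v \right)} = - 3 \cdot 1 \left(v + 7\right) = - 3 \cdot 1 \left(7 + v\right) = - 3 \left(7 + v\right) = -21 - 3 v$)
$\frac{\left(x{\left(\left(W{\left(2 \right)} - 45\right) - 30 \right)} + 2514\right) \frac{1}{-9932 - 5717}}{\frac{25119}{20014} + \frac{20642}{17}} = \frac{\left(\left(-21 - 3 \left(\left(\left(-2 + 2\right) - 45\right) - 30\right)\right) + 2514\right) \frac{1}{-9932 - 5717}}{\frac{25119}{20014} + \frac{20642}{17}} = \frac{\left(\left(-21 - 3 \left(\left(0 - 45\right) - 30\right)\right) + 2514\right) \frac{1}{-15649}}{25119 \cdot \frac{1}{20014} + 20642 \cdot \frac{1}{17}} = \frac{\left(\left(-21 - 3 \left(-45 - 30\right)\right) + 2514\right) \left(- \frac{1}{15649}\right)}{\frac{25119}{20014} + \frac{20642}{17}} = \frac{\left(\left(-21 - -225\right) + 2514\right) \left(- \frac{1}{15649}\right)}{\frac{413556011}{340238}} = \left(\left(-21 + 225\right) + 2514\right) \left(- \frac{1}{15649}\right) \frac{340238}{413556011} = \left(204 + 2514\right) \left(- \frac{1}{15649}\right) \frac{340238}{413556011} = 2718 \left(- \frac{1}{15649}\right) \frac{340238}{413556011} = \left(- \frac{2718}{15649}\right) \frac{340238}{413556011} = - \frac{924766884}{6471738016139}$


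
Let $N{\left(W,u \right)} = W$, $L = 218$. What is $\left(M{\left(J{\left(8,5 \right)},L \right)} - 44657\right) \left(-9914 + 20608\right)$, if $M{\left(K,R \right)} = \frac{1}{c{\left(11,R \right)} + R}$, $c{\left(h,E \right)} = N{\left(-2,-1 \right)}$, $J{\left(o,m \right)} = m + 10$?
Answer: $- \frac{51576686117}{108} \approx -4.7756 \cdot 10^{8}$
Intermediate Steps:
$J{\left(o,m \right)} = 10 + m$
$c{\left(h,E \right)} = -2$
$M{\left(K,R \right)} = \frac{1}{-2 + R}$
$\left(M{\left(J{\left(8,5 \right)},L \right)} - 44657\right) \left(-9914 + 20608\right) = \left(\frac{1}{-2 + 218} - 44657\right) \left(-9914 + 20608\right) = \left(\frac{1}{216} - 44657\right) 10694 = \left(- \frac{9645911}{216}\right) 10694 = - \frac{51576686117}{108}$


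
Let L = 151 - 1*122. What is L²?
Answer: 841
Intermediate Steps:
L = 29 (L = 151 - 122 = 29)
L² = 29² = 841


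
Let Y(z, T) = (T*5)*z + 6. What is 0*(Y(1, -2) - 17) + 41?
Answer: 41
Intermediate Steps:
Y(z, T) = 6 + 5*T*z (Y(z, T) = (5*T)*z + 6 = 5*T*z + 6 = 6 + 5*T*z)
0*(Y(1, -2) - 17) + 41 = 0*((6 + 5*(-2)*1) - 17) + 41 = 0*((6 - 10) - 17) + 41 = 0*(-4 - 17) + 41 = 0*(-21) + 41 = 0 + 41 = 41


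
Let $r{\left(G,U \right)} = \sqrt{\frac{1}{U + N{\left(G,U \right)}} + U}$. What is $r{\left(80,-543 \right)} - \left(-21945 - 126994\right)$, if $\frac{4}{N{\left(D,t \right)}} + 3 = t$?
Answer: $148939 + \frac{12 i \sqrt{82865829554}}{148241} \approx 1.4894 \cdot 10^{5} + 23.302 i$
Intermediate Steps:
$N{\left(D,t \right)} = \frac{4}{-3 + t}$
$r{\left(G,U \right)} = \sqrt{U + \frac{1}{U + \frac{4}{-3 + U}}}$ ($r{\left(G,U \right)} = \sqrt{\frac{1}{U + \frac{4}{-3 + U}} + U} = \sqrt{U + \frac{1}{U + \frac{4}{-3 + U}}}$)
$r{\left(80,-543 \right)} - \left(-21945 - 126994\right) = \sqrt{\frac{-3 - 543 - 543 \left(4 - 543 \left(-3 - 543\right)\right)}{4 - 543 \left(-3 - 543\right)}} - \left(-21945 - 126994\right) = \sqrt{\frac{-3 - 543 - 543 \left(4 - -296478\right)}{4 - -296478}} - \left(-21945 - 126994\right) = \sqrt{\frac{-3 - 543 - 543 \left(4 + 296478\right)}{4 + 296478}} - -148939 = \sqrt{\frac{-3 - 543 - 160989726}{296482}} + 148939 = \sqrt{\frac{1}{296482} \left(-160990272\right)} + 148939 = \sqrt{- \frac{80495136}{148241}} + 148939 = \frac{12 i \sqrt{82865829554}}{148241} + 148939 = 148939 + \frac{12 i \sqrt{82865829554}}{148241}$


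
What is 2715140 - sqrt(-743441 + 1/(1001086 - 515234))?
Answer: 2715140 - I*sqrt(43872714567837453)/242926 ≈ 2.7151e+6 - 862.23*I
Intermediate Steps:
2715140 - sqrt(-743441 + 1/(1001086 - 515234)) = 2715140 - sqrt(-743441 + 1/485852) = 2715140 - sqrt(-361202296731/485852) = 2715140 - I*sqrt(43872714567837453)/242926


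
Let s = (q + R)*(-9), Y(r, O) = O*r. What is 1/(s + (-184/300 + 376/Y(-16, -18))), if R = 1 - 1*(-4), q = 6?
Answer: -900/88477 ≈ -0.010172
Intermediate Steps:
R = 5 (R = 1 + 4 = 5)
s = -99 (s = (6 + 5)*(-9) = 11*(-9) = -99)
1/(s + (-184/300 + 376/Y(-16, -18))) = 1/(-99 + (-184/300 + 376/((-18*(-16))))) = 1/(-99 + (-184*1/300 + 376/288)) = 1/(-99 + (-46/75 + 376*(1/288))) = 1/(-99 + (-46/75 + 47/36)) = 1/(-99 + 623/900) = 1/(-88477/900) = -900/88477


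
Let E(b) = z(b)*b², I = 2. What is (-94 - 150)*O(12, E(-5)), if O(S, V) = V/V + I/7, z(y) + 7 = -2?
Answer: -2196/7 ≈ -313.71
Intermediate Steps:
z(y) = -9 (z(y) = -7 - 2 = -9)
E(b) = -9*b²
O(S, V) = 9/7 (O(S, V) = V/V + 2/7 = 1 + 2*(⅐) = 1 + 2/7 = 9/7)
(-94 - 150)*O(12, E(-5)) = (-94 - 150)*(9/7) = -244*9/7 = -2196/7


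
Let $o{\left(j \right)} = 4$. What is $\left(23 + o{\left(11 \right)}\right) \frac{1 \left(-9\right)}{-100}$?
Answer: $\frac{243}{100} \approx 2.43$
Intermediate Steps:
$\left(23 + o{\left(11 \right)}\right) \frac{1 \left(-9\right)}{-100} = \left(23 + 4\right) \frac{1 \left(-9\right)}{-100} = 27 \left(\left(-9\right) \left(- \frac{1}{100}\right)\right) = 27 \cdot \frac{9}{100} = \frac{243}{100}$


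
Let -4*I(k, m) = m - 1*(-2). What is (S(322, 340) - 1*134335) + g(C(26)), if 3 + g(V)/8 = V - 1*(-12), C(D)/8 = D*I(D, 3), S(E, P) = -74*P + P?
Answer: -161163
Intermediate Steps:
I(k, m) = -1/2 - m/4 (I(k, m) = -(m - 1*(-2))/4 = -(m + 2)/4 = -(2 + m)/4 = -1/2 - m/4)
S(E, P) = -73*P
C(D) = -10*D (C(D) = 8*(D*(-1/2 - 1/4*3)) = 8*(D*(-1/2 - 3/4)) = 8*(D*(-5/4)) = 8*(-5*D/4) = -10*D)
g(V) = 72 + 8*V (g(V) = -24 + 8*(V - 1*(-12)) = -24 + 8*(V + 12) = -24 + 8*(12 + V) = -24 + (96 + 8*V) = 72 + 8*V)
(S(322, 340) - 1*134335) + g(C(26)) = (-73*340 - 1*134335) + (72 + 8*(-10*26)) = (-24820 - 134335) + (72 + 8*(-260)) = -159155 + (72 - 2080) = -159155 - 2008 = -161163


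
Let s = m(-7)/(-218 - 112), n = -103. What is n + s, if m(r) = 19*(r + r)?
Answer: -16862/165 ≈ -102.19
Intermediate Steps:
m(r) = 38*r (m(r) = 19*(2*r) = 38*r)
s = 133/165 (s = (38*(-7))/(-218 - 112) = -266/(-330) = -266*(-1/330) = 133/165 ≈ 0.80606)
n + s = -103 + 133/165 = -16862/165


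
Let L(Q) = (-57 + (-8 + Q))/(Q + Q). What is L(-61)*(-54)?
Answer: -3402/61 ≈ -55.771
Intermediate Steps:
L(Q) = (-65 + Q)/(2*Q) (L(Q) = (-65 + Q)/((2*Q)) = (-65 + Q)*(1/(2*Q)) = (-65 + Q)/(2*Q))
L(-61)*(-54) = ((½)*(-65 - 61)/(-61))*(-54) = ((½)*(-1/61)*(-126))*(-54) = (63/61)*(-54) = -3402/61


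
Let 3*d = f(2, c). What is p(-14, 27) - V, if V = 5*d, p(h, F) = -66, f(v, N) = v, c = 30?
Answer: -208/3 ≈ -69.333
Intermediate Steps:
d = ⅔ (d = (⅓)*2 = ⅔ ≈ 0.66667)
V = 10/3 (V = 5*(⅔) = 10/3 ≈ 3.3333)
p(-14, 27) - V = -66 - 1*10/3 = -66 - 10/3 = -208/3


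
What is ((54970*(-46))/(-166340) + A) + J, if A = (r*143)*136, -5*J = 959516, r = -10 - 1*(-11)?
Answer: -7170917337/41585 ≈ -1.7244e+5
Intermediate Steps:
r = 1 (r = -10 + 11 = 1)
J = -959516/5 (J = -⅕*959516 = -959516/5 ≈ -1.9190e+5)
A = 19448 (A = (1*143)*136 = 143*136 = 19448)
((54970*(-46))/(-166340) + A) + J = ((54970*(-46))/(-166340) + 19448) - 959516/5 = (-2528620*(-1/166340) + 19448) - 959516/5 = (126431/8317 + 19448) - 959516/5 = 161875447/8317 - 959516/5 = -7170917337/41585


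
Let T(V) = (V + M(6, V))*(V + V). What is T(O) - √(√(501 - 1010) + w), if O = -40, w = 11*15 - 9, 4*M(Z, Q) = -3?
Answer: 3260 - √(156 + I*√509) ≈ 3247.5 - 0.90082*I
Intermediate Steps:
M(Z, Q) = -¾ (M(Z, Q) = (¼)*(-3) = -¾)
w = 156 (w = 165 - 9 = 156)
T(V) = 2*V*(-¾ + V) (T(V) = (V - ¾)*(V + V) = (-¾ + V)*(2*V) = 2*V*(-¾ + V))
T(O) - √(√(501 - 1010) + w) = (½)*(-40)*(-3 + 4*(-40)) - √(√(501 - 1010) + 156) = (½)*(-40)*(-3 - 160) - √(√(-509) + 156) = (½)*(-40)*(-163) - √(I*√509 + 156) = 3260 - √(156 + I*√509)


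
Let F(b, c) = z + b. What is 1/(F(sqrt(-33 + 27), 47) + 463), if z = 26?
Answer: 163/79709 - I*sqrt(6)/239127 ≈ 0.0020449 - 1.0243e-5*I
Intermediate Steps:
F(b, c) = 26 + b
1/(F(sqrt(-33 + 27), 47) + 463) = 1/((26 + sqrt(-33 + 27)) + 463) = 1/((26 + sqrt(-6)) + 463) = 1/((26 + I*sqrt(6)) + 463) = 1/(489 + I*sqrt(6))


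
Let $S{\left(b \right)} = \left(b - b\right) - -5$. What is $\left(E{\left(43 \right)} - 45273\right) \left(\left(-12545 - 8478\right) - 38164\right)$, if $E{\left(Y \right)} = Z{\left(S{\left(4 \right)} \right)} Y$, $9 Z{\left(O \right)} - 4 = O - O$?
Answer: $\frac{8035325765}{3} \approx 2.6784 \cdot 10^{9}$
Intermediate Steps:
$S{\left(b \right)} = 5$ ($S{\left(b \right)} = 0 + 5 = 5$)
$Z{\left(O \right)} = \frac{4}{9}$ ($Z{\left(O \right)} = \frac{4}{9} + \frac{O - O}{9} = \frac{4}{9} + \frac{1}{9} \cdot 0 = \frac{4}{9} + 0 = \frac{4}{9}$)
$E{\left(Y \right)} = \frac{4 Y}{9}$
$\left(E{\left(43 \right)} - 45273\right) \left(\left(-12545 - 8478\right) - 38164\right) = \left(\frac{4}{9} \cdot 43 - 45273\right) \left(\left(-12545 - 8478\right) - 38164\right) = \left(\frac{172}{9} - 45273\right) \left(\left(-12545 - 8478\right) - 38164\right) = - \frac{407285 \left(-21023 - 38164\right)}{9} = \left(- \frac{407285}{9}\right) \left(-59187\right) = \frac{8035325765}{3}$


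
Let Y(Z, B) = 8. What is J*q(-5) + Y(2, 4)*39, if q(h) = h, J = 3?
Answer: 297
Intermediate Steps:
J*q(-5) + Y(2, 4)*39 = 3*(-5) + 8*39 = -15 + 312 = 297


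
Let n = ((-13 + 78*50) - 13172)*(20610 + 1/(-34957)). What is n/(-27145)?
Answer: 1337901219033/189781553 ≈ 7049.7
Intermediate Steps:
n = -6689506095165/34957 (n = ((-13 + 3900) - 13172)*(20610 - 1/34957) = (3887 - 13172)*(720463769/34957) = -9285*720463769/34957 = -6689506095165/34957 ≈ -1.9136e+8)
n/(-27145) = -6689506095165/34957/(-27145) = -6689506095165/34957*(-1/27145) = 1337901219033/189781553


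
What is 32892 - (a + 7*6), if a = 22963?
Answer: 9887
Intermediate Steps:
32892 - (a + 7*6) = 32892 - (22963 + 7*6) = 32892 - (22963 + 42) = 32892 - 1*23005 = 32892 - 23005 = 9887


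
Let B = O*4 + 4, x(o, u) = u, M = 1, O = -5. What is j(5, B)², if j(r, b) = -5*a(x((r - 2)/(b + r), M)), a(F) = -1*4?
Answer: 400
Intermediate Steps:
a(F) = -4
B = -16 (B = -5*4 + 4 = -20 + 4 = -16)
j(r, b) = 20 (j(r, b) = -5*(-4) = 20)
j(5, B)² = 20² = 400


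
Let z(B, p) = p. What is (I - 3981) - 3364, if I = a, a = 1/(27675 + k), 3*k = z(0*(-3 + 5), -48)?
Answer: -203155354/27659 ≈ -7345.0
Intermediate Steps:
k = -16 (k = (⅓)*(-48) = -16)
a = 1/27659 (a = 1/(27675 - 16) = 1/27659 ≈ 3.6155e-5)
I = 1/27659 ≈ 3.6155e-5
(I - 3981) - 3364 = (1/27659 - 3981) - 3364 = -110110478/27659 - 3364 = -203155354/27659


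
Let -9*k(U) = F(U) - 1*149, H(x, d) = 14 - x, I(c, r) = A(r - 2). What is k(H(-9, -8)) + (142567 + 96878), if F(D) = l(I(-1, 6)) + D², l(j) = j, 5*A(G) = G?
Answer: 10773121/45 ≈ 2.3940e+5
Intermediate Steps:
A(G) = G/5
I(c, r) = -⅖ + r/5 (I(c, r) = (r - 2)/5 = (-2 + r)/5 = -⅖ + r/5)
F(D) = ⅘ + D² (F(D) = (-⅖ + (⅕)*6) + D² = (-⅖ + 6/5) + D² = ⅘ + D²)
k(U) = 247/15 - U²/9 (k(U) = -((⅘ + U²) - 1*149)/9 = -((⅘ + U²) - 149)/9 = -(-741/5 + U²)/9 = 247/15 - U²/9)
k(H(-9, -8)) + (142567 + 96878) = (247/15 - (14 - 1*(-9))²/9) + (142567 + 96878) = (247/15 - (14 + 9)²/9) + 239445 = (247/15 - ⅑*23²) + 239445 = (247/15 - ⅑*529) + 239445 = (247/15 - 529/9) + 239445 = -1904/45 + 239445 = 10773121/45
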